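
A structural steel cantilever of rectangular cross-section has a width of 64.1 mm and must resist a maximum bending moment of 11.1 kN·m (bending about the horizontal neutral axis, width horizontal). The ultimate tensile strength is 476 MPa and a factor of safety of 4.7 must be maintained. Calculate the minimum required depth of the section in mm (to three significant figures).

h = 101 mm

σ_allow = 476/4.7 = 101.3 MPa.
For a rectangular section σ = 6M/(bh²), so h² = 6M/(b σ_allow) = 6×1.1100×10^7/(64.1×101.3) = 10260 mm².
h = 101.3 mm.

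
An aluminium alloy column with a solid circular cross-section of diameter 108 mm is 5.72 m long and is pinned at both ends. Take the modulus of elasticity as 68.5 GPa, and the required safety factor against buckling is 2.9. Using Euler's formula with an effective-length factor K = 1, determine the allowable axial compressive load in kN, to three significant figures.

I = πd⁴/64 = π×108⁴/64 = 6.678×10^6 mm⁴.
Effective length L_e = KL = 1×5.72 m = 5720 mm.
Euler critical load P_cr = π²EI/L_e² = π²×68500×6.678×10^6/5720² = 138000 N.
P_allow = P_cr/n = 138000/2.9 = 47580 N.

P_allow = 47.6 kN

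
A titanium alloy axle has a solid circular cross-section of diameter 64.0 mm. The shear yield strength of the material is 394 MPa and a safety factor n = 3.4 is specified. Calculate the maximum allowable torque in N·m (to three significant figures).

τ_allow = 394/3.4 = 115.9 MPa.
For a solid shaft T_allow = τ_allow·πd³/16; πd³/16 = π×64.0³/16 = 51470 mm³.
T_allow = 115.9×51470 = 5.965×10^6 N·mm = 5965 N·m.

T_allow = 5960 N·m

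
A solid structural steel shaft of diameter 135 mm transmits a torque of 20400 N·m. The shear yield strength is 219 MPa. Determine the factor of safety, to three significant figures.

τ = 16T/(πd³) = 16×2.0400×10^7/(π×135³) = 42.23 MPa.
n = τ_limit/τ = 219/42.23 = 5.186.

n = 5.19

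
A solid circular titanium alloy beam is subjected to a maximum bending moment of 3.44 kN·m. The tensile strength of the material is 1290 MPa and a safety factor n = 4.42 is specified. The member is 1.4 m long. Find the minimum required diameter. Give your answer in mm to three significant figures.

d = 49.3 mm

σ_allow = 1290/4.42 = 291.9 MPa.
For a solid circular section σ = 32M/(πd³), so d³ = 32M/(π σ_allow) = 32×3440000/(π×291.9) = 120100 mm³.
d = 49.33 mm.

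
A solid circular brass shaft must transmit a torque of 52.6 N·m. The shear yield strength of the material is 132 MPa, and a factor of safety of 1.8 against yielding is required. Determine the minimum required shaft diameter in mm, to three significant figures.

Allowable shear stress τ_allow = 132/1.8 = 73.33 MPa.
For a solid shaft τ = 16T/(πd³), so d³ = 16T/(π τ_allow) = 16×52600/(π×73.33) = 3653 mm³.
d = (3653)^(1/3) = 15.40 mm.

d = 15.4 mm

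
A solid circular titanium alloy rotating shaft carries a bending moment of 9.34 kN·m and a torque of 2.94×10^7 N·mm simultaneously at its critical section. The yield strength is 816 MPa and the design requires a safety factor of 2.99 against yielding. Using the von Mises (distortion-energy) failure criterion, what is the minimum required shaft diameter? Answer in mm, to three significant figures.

d = 100 mm

σ_allow = σ_y/n = 816/2.99 = 272.9 MPa.
For a solid shaft σ_b = 32M/(πd³) and τ = 16T/(πd³), so the von Mises stress is σ' = (16/πd³)·√(4M²+3T²).
√(4M²+3T²) = √(4×(9.340×10^6)² + 3×(2.940×10^7)²) = 5.424×10^7 N·mm.
d³ = 16×5.424×10^7/(π×272.9) = 1.012×10^6 mm³.
d = 100.4 mm.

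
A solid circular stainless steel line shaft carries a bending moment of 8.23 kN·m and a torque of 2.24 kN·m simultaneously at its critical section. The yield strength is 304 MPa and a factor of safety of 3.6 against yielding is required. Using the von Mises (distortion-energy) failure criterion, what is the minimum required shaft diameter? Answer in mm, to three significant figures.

σ_allow = σ_y/n = 304/3.6 = 84.44 MPa.
For a solid shaft σ_b = 32M/(πd³) and τ = 16T/(πd³), so the von Mises stress is σ' = (16/πd³)·√(4M²+3T²).
√(4M²+3T²) = √(4×(8.230×10^6)² + 3×(2.240×10^6)²) = 1.691×10^7 N·mm.
d³ = 16×1.691×10^7/(π×84.44) = 1.020×10^6 mm³.
d = 100.7 mm.

d = 101 mm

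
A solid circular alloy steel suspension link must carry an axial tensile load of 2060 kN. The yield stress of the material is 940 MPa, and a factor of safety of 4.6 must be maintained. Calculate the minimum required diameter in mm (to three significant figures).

Allowable stress σ_allow = 940/4.6 = 204.3 MPa.
Required area A = F/σ_allow = 2060000/204.3 = 10080 mm².
A = πd²/4 → d = √(4A/π) = 113.3 mm.

d = 113 mm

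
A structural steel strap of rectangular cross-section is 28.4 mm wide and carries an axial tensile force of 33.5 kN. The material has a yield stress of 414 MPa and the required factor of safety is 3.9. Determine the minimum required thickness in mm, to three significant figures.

t = 11.1 mm

σ_allow = 414/3.9 = 106.2 MPa.
Required area A = F/σ_allow = 33500/106.2 = 315.6 mm².
t = A/w = 315.6/28.4 = 11.11 mm.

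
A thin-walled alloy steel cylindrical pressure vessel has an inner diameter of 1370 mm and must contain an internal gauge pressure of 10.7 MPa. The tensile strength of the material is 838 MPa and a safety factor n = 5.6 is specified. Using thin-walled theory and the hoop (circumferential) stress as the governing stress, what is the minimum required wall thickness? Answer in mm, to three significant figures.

σ_allow = 838/5.6 = 149.6 MPa.
Hoop stress σ_h = pD/(2t), so t = pD/(2σ_allow) = 10.7×1370/(2×149.6) = 48.98 mm.

t = 49.0 mm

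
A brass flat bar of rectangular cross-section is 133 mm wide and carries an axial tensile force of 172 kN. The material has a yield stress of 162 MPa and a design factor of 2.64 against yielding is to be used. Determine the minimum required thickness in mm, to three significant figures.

σ_allow = 162/2.64 = 61.36 MPa.
Required area A = F/σ_allow = 172000/61.36 = 2803 mm².
t = A/w = 2803/133 = 21.07 mm.

t = 21.1 mm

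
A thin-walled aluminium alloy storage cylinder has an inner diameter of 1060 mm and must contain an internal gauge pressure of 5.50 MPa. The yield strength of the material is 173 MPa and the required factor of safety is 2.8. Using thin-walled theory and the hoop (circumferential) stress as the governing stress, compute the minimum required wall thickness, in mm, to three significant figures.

t = 47.2 mm

σ_allow = 173/2.8 = 61.79 MPa.
Hoop stress σ_h = pD/(2t), so t = pD/(2σ_allow) = 5.50×1060/(2×61.79) = 47.18 mm.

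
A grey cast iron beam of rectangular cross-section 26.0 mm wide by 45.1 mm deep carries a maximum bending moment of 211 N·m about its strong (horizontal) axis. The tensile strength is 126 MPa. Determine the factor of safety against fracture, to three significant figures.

Section modulus S = bh²/6 = 26.0×45.1²/6 = 8814 mm³.
σ = M/S = 211000/8814 = 23.94 MPa.
n = 126/23.94 = 5.263.

n = 5.26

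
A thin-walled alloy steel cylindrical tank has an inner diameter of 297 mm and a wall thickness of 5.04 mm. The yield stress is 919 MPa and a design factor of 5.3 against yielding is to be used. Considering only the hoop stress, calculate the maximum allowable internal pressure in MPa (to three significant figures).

σ_allow = 919/5.3 = 173.4 MPa.
σ_h = pD/(2t) → p_allow = 2σ_allow t/D = 2×173.4×5.04/297 = 5.885 MPa.

p_allow = 5.88 MPa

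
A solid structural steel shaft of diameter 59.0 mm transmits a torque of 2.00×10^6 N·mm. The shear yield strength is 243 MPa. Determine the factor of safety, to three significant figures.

n = 4.90

τ = 16T/(πd³) = 16×2000000/(π×59.0³) = 49.60 MPa.
n = τ_limit/τ = 243/49.60 = 4.900.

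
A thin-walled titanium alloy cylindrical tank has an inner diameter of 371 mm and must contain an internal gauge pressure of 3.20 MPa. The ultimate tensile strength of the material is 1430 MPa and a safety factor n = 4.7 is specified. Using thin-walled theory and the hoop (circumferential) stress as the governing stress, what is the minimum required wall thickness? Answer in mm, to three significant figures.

t = 1.95 mm

σ_allow = 1430/4.7 = 304.3 MPa.
Hoop stress σ_h = pD/(2t), so t = pD/(2σ_allow) = 3.20×371/(2×304.3) = 1.951 mm.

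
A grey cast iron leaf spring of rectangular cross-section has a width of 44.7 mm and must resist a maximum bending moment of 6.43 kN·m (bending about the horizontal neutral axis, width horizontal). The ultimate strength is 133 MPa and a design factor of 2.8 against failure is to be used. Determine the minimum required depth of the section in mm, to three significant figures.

σ_allow = 133/2.8 = 47.50 MPa.
For a rectangular section σ = 6M/(bh²), so h² = 6M/(b σ_allow) = 6×6430000/(44.7×47.50) = 18170 mm².
h = 134.8 mm.

h = 135 mm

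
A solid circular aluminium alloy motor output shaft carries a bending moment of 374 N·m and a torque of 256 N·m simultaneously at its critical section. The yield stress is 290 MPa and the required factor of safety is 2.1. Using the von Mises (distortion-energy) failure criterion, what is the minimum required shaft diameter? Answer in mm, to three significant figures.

d = 31.8 mm

σ_allow = σ_y/n = 290/2.1 = 138.1 MPa.
For a solid shaft σ_b = 32M/(πd³) and τ = 16T/(πd³), so the von Mises stress is σ' = (16/πd³)·√(4M²+3T²).
√(4M²+3T²) = √(4×(374000)² + 3×(256000)²) = 869500 N·mm.
d³ = 16×869500/(π×138.1) = 32070 mm³.
d = 31.77 mm.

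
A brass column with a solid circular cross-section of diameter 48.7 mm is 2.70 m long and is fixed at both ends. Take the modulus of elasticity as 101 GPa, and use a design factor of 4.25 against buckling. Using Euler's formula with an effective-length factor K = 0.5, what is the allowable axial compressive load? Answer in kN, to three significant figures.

P_allow = 35.5 kN

I = πd⁴/64 = π×48.7⁴/64 = 276100 mm⁴.
Effective length L_e = KL = 0.5×2.70 m = 1350 mm.
Euler critical load P_cr = π²EI/L_e² = π²×101000×276100/1350² = 151000 N.
P_allow = P_cr/n = 151000/4.25 = 35530 N.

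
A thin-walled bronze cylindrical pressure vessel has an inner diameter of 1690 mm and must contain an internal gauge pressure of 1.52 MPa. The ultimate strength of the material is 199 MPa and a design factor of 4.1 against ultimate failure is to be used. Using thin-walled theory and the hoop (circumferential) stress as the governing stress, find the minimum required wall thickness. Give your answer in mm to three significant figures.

t = 26.5 mm

σ_allow = 199/4.1 = 48.54 MPa.
Hoop stress σ_h = pD/(2t), so t = pD/(2σ_allow) = 1.52×1690/(2×48.54) = 26.46 mm.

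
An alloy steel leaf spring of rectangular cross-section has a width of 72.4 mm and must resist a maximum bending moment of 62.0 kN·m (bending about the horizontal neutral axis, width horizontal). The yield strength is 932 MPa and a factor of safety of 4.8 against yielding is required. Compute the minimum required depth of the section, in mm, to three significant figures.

σ_allow = 932/4.8 = 194.2 MPa.
For a rectangular section σ = 6M/(bh²), so h² = 6M/(b σ_allow) = 6×6.2000×10^7/(72.4×194.2) = 26460 mm².
h = 162.7 mm.

h = 163 mm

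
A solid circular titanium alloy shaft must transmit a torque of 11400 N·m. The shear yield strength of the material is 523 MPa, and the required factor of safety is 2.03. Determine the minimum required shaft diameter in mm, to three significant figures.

Allowable shear stress τ_allow = 523/2.03 = 257.6 MPa.
For a solid shaft τ = 16T/(πd³), so d³ = 16T/(π τ_allow) = 16×1.1400×10^7/(π×257.6) = 225400 mm³.
d = (225400)^(1/3) = 60.85 mm.

d = 60.9 mm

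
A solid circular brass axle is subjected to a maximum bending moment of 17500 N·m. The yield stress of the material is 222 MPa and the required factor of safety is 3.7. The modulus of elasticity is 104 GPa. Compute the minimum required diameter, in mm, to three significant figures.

d = 144 mm

σ_allow = 222/3.7 = 60.00 MPa.
For a solid circular section σ = 32M/(πd³), so d³ = 32M/(π σ_allow) = 32×1.7500×10^7/(π×60.00) = 2.971×10^6 mm³.
d = 143.8 mm.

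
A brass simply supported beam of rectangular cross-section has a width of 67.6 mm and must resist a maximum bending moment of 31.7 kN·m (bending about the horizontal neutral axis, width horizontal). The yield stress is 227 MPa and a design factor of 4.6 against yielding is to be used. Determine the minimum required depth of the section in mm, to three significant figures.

σ_allow = 227/4.6 = 49.35 MPa.
For a rectangular section σ = 6M/(bh²), so h² = 6M/(b σ_allow) = 6×3.1700×10^7/(67.6×49.35) = 57020 mm².
h = 238.8 mm.

h = 239 mm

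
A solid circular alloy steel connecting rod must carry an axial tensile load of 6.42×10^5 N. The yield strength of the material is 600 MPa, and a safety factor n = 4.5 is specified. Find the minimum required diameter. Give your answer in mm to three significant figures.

d = 78.3 mm

Allowable stress σ_allow = 600/4.5 = 133.3 MPa.
Required area A = F/σ_allow = 642000/133.3 = 4815 mm².
A = πd²/4 → d = √(4A/π) = 78.30 mm.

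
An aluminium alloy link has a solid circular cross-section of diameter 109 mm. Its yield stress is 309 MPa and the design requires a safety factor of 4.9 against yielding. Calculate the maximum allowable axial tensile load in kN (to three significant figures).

F_allow = 588 kN

σ_allow = 309/4.9 = 63.06 MPa.
A = πd²/4 = π×109²/4 = 9331 mm².
F_allow = σ_allow × A = 63.06×9331 = 588400 N.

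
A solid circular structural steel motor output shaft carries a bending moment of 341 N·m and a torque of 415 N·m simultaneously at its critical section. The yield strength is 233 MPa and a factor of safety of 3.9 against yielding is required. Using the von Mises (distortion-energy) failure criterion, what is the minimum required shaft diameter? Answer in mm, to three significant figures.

σ_allow = σ_y/n = 233/3.9 = 59.74 MPa.
For a solid shaft σ_b = 32M/(πd³) and τ = 16T/(πd³), so the von Mises stress is σ' = (16/πd³)·√(4M²+3T²).
√(4M²+3T²) = √(4×(341000)² + 3×(415000)²) = 990900 N·mm.
d³ = 16×990900/(π×59.74) = 84470 mm³.
d = 43.88 mm.

d = 43.9 mm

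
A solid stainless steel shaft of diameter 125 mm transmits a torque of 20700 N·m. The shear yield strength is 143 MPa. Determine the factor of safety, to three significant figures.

τ = 16T/(πd³) = 16×2.0700×10^7/(π×125³) = 53.98 MPa.
n = τ_limit/τ = 143/53.98 = 2.649.

n = 2.65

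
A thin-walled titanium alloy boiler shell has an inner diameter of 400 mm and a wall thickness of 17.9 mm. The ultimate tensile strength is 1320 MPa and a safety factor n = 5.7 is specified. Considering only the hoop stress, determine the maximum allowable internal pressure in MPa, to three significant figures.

p_allow = 20.7 MPa

σ_allow = 1320/5.7 = 231.6 MPa.
σ_h = pD/(2t) → p_allow = 2σ_allow t/D = 2×231.6×17.9/400 = 20.73 MPa.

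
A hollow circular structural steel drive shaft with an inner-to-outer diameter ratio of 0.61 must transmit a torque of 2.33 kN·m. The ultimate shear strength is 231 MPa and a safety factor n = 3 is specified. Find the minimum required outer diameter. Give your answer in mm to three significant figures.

d_o = 56.3 mm

τ_allow = 231/3 = 77.00 MPa.
For a hollow shaft τ = 16T/[πd_o³(1−k⁴)] with k = 0.61, so 1−k⁴ = 0.8615.
d_o³ = 16T/[π τ_allow (1−k⁴)] = 16×2330000/(π×77.00×0.8615) = 178900 mm³.
d_o = 56.34 mm.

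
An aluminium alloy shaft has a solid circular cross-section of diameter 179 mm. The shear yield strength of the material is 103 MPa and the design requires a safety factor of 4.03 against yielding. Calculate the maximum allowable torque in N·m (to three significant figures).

T_allow = 28800 N·m

τ_allow = 103/4.03 = 25.56 MPa.
For a solid shaft T_allow = τ_allow·πd³/16; πd³/16 = π×179³/16 = 1.126×10^6 mm³.
T_allow = 25.56×1.126×10^6 = 2.878×10^7 N·mm = 28780 N·m.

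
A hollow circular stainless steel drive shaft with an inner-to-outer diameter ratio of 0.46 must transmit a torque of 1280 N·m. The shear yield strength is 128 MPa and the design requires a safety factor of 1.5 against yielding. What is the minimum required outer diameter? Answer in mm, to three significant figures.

τ_allow = 128/1.5 = 85.33 MPa.
For a hollow shaft τ = 16T/[πd_o³(1−k⁴)] with k = 0.46, so 1−k⁴ = 0.9552.
d_o³ = 16T/[π τ_allow (1−k⁴)] = 16×1280000/(π×85.33×0.9552) = 79980 mm³.
d_o = 43.08 mm.

d_o = 43.1 mm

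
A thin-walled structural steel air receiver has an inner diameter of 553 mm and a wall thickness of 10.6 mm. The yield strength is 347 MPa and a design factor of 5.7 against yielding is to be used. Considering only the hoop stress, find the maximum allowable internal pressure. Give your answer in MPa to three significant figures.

σ_allow = 347/5.7 = 60.88 MPa.
σ_h = pD/(2t) → p_allow = 2σ_allow t/D = 2×60.88×10.6/553 = 2.334 MPa.

p_allow = 2.33 MPa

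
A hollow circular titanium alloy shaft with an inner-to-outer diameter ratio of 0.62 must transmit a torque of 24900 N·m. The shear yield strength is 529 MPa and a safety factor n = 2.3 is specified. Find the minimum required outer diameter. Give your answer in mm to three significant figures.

τ_allow = 529/2.3 = 230.0 MPa.
For a hollow shaft τ = 16T/[πd_o³(1−k⁴)] with k = 0.62, so 1−k⁴ = 0.8522.
d_o³ = 16T/[π τ_allow (1−k⁴)] = 16×2.4900×10^7/(π×230.0×0.8522) = 647000 mm³.
d_o = 86.49 mm.

d_o = 86.5 mm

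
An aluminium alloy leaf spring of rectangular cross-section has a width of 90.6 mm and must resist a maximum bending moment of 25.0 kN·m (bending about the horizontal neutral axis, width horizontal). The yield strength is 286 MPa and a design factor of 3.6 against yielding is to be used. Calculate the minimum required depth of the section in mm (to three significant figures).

σ_allow = 286/3.6 = 79.44 MPa.
For a rectangular section σ = 6M/(bh²), so h² = 6M/(b σ_allow) = 6×2.5000×10^7/(90.6×79.44) = 20840 mm².
h = 144.4 mm.

h = 144 mm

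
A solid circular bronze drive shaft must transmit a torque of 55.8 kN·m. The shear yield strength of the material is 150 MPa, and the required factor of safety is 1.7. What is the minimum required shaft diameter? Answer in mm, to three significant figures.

Allowable shear stress τ_allow = 150/1.7 = 88.24 MPa.
For a solid shaft τ = 16T/(πd³), so d³ = 16T/(π τ_allow) = 16×5.5800×10^7/(π×88.24) = 3.221×10^6 mm³.
d = (3.221×10^6)^(1/3) = 147.7 mm.

d = 148 mm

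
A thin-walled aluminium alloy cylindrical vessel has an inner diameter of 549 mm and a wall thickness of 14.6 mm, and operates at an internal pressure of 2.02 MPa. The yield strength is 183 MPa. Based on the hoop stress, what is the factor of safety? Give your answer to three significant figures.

σ_h = pD/(2t) = 2.02×549/(2×14.6) = 37.98 MPa.
n = 183/37.98 = 4.818.

n = 4.82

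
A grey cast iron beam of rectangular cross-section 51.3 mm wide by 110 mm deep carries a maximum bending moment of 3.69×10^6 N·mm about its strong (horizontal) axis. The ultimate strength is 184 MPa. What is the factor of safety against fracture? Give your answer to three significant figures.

n = 5.16

Section modulus S = bh²/6 = 51.3×110²/6 = 103500 mm³.
σ = M/S = 3690000/103500 = 35.67 MPa.
n = 184/35.67 = 5.159.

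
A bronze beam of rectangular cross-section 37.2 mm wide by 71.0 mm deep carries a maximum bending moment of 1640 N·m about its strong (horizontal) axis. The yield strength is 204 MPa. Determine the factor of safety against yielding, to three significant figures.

Section modulus S = bh²/6 = 37.2×71.0²/6 = 31250 mm³.
σ = M/S = 1640000/31250 = 52.47 MPa.
n = 204/52.47 = 3.888.

n = 3.89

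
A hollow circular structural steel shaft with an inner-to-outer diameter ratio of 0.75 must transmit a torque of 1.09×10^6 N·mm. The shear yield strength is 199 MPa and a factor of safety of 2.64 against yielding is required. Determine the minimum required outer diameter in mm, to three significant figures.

τ_allow = 199/2.64 = 75.38 MPa.
For a hollow shaft τ = 16T/[πd_o³(1−k⁴)] with k = 0.75, so 1−k⁴ = 0.6836.
d_o³ = 16T/[π τ_allow (1−k⁴)] = 16×1090000/(π×75.38×0.6836) = 107700 mm³.
d_o = 47.58 mm.

d_o = 47.6 mm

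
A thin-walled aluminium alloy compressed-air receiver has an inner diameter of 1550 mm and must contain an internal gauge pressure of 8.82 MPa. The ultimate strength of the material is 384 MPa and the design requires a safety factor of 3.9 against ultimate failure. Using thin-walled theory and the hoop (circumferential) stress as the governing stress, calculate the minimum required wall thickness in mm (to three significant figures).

σ_allow = 384/3.9 = 98.46 MPa.
Hoop stress σ_h = pD/(2t), so t = pD/(2σ_allow) = 8.82×1550/(2×98.46) = 69.42 mm.

t = 69.4 mm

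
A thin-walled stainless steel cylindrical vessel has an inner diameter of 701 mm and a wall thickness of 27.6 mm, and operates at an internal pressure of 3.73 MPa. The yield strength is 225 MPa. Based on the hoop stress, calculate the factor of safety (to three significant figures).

n = 4.75

σ_h = pD/(2t) = 3.73×701/(2×27.6) = 47.37 MPa.
n = 225/47.37 = 4.750.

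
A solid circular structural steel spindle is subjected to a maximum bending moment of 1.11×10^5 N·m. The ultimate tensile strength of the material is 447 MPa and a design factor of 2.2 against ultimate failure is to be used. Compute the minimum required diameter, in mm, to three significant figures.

σ_allow = 447/2.2 = 203.2 MPa.
For a solid circular section σ = 32M/(πd³), so d³ = 32M/(π σ_allow) = 32×1.1100×10^8/(π×203.2) = 5.565×10^6 mm³.
d = 177.2 mm.

d = 177 mm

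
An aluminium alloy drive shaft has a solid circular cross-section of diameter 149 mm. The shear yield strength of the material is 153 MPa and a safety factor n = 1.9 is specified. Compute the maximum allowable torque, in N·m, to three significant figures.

τ_allow = 153/1.9 = 80.53 MPa.
For a solid shaft T_allow = τ_allow·πd³/16; πd³/16 = π×149³/16 = 649500 mm³.
T_allow = 80.53×649500 = 5.230×10^7 N·mm = 52300 N·m.

T_allow = 52300 N·m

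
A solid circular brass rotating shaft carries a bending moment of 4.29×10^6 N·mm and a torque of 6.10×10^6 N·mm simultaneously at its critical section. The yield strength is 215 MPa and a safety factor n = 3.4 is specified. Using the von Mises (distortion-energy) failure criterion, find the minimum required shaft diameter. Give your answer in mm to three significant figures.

d = 103 mm

σ_allow = σ_y/n = 215/3.4 = 63.24 MPa.
For a solid shaft σ_b = 32M/(πd³) and τ = 16T/(πd³), so the von Mises stress is σ' = (16/πd³)·√(4M²+3T²).
√(4M²+3T²) = √(4×(4.290×10^6)² + 3×(6.100×10^6)²) = 1.361×10^7 N·mm.
d³ = 16×1.361×10^7/(π×63.24) = 1.096×10^6 mm³.
d = 103.1 mm.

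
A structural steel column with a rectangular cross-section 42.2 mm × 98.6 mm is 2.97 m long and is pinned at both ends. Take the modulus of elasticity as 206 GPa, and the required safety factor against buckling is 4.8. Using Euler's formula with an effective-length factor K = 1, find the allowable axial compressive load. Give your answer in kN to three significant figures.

Buckling occurs about the weak axis: I_min = h·b³/12 = 98.6×42.2³/12 = 617500 mm⁴ (b = 42.2 mm is the smaller dimension).
Effective length L_e = KL = 1×2.97 m = 2970 mm.
Euler critical load P_cr = π²EI/L_e² = π²×206000×617500/2970² = 142300 N.
P_allow = P_cr/n = 142300/4.8 = 29650 N.

P_allow = 29.7 kN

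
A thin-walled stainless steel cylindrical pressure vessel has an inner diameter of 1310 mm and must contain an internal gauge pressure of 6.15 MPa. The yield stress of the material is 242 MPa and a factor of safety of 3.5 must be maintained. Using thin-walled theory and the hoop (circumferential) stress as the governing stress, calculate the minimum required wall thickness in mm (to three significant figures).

σ_allow = 242/3.5 = 69.14 MPa.
Hoop stress σ_h = pD/(2t), so t = pD/(2σ_allow) = 6.15×1310/(2×69.14) = 58.26 mm.

t = 58.3 mm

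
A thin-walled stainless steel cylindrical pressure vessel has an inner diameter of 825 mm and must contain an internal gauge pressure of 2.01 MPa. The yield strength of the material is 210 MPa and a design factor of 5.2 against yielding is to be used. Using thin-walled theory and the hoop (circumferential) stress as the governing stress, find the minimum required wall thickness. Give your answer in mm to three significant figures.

σ_allow = 210/5.2 = 40.38 MPa.
Hoop stress σ_h = pD/(2t), so t = pD/(2σ_allow) = 2.01×825/(2×40.38) = 20.53 mm.

t = 20.5 mm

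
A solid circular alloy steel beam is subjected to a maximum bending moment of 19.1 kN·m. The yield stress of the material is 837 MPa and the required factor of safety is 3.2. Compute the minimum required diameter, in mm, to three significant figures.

σ_allow = 837/3.2 = 261.6 MPa.
For a solid circular section σ = 32M/(πd³), so d³ = 32M/(π σ_allow) = 32×1.9100×10^7/(π×261.6) = 743800 mm³.
d = 90.61 mm.

d = 90.6 mm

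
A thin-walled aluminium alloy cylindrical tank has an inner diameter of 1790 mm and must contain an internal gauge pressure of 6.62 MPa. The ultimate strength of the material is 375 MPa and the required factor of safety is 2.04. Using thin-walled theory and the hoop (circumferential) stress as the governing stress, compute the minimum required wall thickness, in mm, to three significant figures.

t = 32.2 mm

σ_allow = 375/2.04 = 183.8 MPa.
Hoop stress σ_h = pD/(2t), so t = pD/(2σ_allow) = 6.62×1790/(2×183.8) = 32.23 mm.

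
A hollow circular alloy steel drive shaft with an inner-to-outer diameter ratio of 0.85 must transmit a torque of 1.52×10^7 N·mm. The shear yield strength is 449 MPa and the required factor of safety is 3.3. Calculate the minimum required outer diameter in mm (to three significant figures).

d_o = 106 mm

τ_allow = 449/3.3 = 136.1 MPa.
For a hollow shaft τ = 16T/[πd_o³(1−k⁴)] with k = 0.85, so 1−k⁴ = 0.4780.
d_o³ = 16T/[π τ_allow (1−k⁴)] = 16×1.5200×10^7/(π×136.1×0.4780) = 1.190×10^6 mm³.
d_o = 106.0 mm.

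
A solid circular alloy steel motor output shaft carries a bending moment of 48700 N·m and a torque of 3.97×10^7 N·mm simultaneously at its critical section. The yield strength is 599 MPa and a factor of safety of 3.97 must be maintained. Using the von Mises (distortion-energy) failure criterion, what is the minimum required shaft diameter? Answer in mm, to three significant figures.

σ_allow = σ_y/n = 599/3.97 = 150.9 MPa.
For a solid shaft σ_b = 32M/(πd³) and τ = 16T/(πd³), so the von Mises stress is σ' = (16/πd³)·√(4M²+3T²).
√(4M²+3T²) = √(4×(4.870×10^7)² + 3×(3.970×10^7)²) = 1.192×10^8 N·mm.
d³ = 16×1.192×10^8/(π×150.9) = 4.024×10^6 mm³.
d = 159.1 mm.

d = 159 mm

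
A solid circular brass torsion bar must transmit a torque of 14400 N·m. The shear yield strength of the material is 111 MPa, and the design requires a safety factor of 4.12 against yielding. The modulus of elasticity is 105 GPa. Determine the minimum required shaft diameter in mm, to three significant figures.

Allowable shear stress τ_allow = 111/4.12 = 26.94 MPa.
For a solid shaft τ = 16T/(πd³), so d³ = 16T/(π τ_allow) = 16×1.4400×10^7/(π×26.94) = 2.722×10^6 mm³.
d = (2.722×10^6)^(1/3) = 139.6 mm.

d = 140 mm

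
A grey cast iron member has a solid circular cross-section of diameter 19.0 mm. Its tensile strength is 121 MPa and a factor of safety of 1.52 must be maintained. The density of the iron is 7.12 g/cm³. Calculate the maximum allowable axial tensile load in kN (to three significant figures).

F_allow = 22.6 kN

σ_allow = 121/1.52 = 79.61 MPa.
A = πd²/4 = π×19.0²/4 = 283.5 mm².
F_allow = σ_allow × A = 79.61×283.5 = 22570 N.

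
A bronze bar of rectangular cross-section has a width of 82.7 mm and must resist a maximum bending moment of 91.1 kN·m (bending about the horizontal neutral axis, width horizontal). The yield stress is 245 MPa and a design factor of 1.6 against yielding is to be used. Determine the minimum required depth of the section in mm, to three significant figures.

h = 208 mm

σ_allow = 245/1.6 = 153.1 MPa.
For a rectangular section σ = 6M/(bh²), so h² = 6M/(b σ_allow) = 6×9.1100×10^7/(82.7×153.1) = 43160 mm².
h = 207.8 mm.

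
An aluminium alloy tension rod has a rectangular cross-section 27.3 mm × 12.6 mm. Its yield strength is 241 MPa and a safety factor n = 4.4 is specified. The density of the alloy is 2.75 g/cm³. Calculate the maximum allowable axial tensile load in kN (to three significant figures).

σ_allow = 241/4.4 = 54.77 MPa.
A = 27.3×12.6 = 344.0 mm².
F_allow = σ_allow × A = 54.77×344.0 = 18840 N.

F_allow = 18.8 kN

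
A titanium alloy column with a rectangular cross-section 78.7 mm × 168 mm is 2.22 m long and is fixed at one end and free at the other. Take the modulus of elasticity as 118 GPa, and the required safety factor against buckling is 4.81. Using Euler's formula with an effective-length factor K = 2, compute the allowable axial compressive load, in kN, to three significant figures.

Buckling occurs about the weak axis: I_min = h·b³/12 = 168×78.7³/12 = 6.824×10^6 mm⁴ (b = 78.7 mm is the smaller dimension).
Effective length L_e = KL = 2×2.22 m = 4440 mm.
Euler critical load P_cr = π²EI/L_e² = π²×118000×6.824×10^6/4440² = 403200 N.
P_allow = P_cr/n = 403200/4.81 = 83820 N.

P_allow = 83.8 kN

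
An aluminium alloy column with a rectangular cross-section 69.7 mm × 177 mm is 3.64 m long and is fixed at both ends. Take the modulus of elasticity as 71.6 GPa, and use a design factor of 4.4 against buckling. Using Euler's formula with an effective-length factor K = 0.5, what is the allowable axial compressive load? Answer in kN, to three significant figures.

P_allow = 242 kN

Buckling occurs about the weak axis: I_min = h·b³/12 = 177×69.7³/12 = 4.994×10^6 mm⁴ (b = 69.7 mm is the smaller dimension).
Effective length L_e = KL = 0.5×3.64 m = 1820 mm.
Euler critical load P_cr = π²EI/L_e² = π²×71600×4.994×10^6/1820² = 1.066×10^6 N.
P_allow = P_cr/n = 1.066×10^6/4.4 = 242200 N.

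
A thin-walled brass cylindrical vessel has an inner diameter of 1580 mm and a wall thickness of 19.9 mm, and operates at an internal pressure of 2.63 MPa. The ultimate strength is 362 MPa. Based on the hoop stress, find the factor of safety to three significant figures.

σ_h = pD/(2t) = 2.63×1580/(2×19.9) = 104.4 MPa.
n = 362/104.4 = 3.467.

n = 3.47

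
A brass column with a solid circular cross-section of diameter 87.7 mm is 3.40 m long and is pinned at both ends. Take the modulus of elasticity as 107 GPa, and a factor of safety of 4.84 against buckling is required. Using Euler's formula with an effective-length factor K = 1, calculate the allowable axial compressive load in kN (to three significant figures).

I = πd⁴/64 = π×87.7⁴/64 = 2.904×10^6 mm⁴.
Effective length L_e = KL = 1×3.40 m = 3400 mm.
Euler critical load P_cr = π²EI/L_e² = π²×107000×2.904×10^6/3400² = 265300 N.
P_allow = P_cr/n = 265300/4.84 = 54810 N.

P_allow = 54.8 kN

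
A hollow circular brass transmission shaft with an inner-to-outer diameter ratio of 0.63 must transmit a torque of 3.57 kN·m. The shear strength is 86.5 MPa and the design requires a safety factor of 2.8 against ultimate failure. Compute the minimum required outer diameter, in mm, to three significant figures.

τ_allow = 86.5/2.8 = 30.89 MPa.
For a hollow shaft τ = 16T/[πd_o³(1−k⁴)] with k = 0.63, so 1−k⁴ = 0.8425.
d_o³ = 16T/[π τ_allow (1−k⁴)] = 16×3570000/(π×30.89×0.8425) = 698600 mm³.
d_o = 88.73 mm.

d_o = 88.7 mm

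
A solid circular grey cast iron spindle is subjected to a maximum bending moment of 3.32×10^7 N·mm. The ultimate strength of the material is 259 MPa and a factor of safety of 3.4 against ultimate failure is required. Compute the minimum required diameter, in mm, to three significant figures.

σ_allow = 259/3.4 = 76.18 MPa.
For a solid circular section σ = 32M/(πd³), so d³ = 32M/(π σ_allow) = 32×3.3200×10^7/(π×76.18) = 4.439×10^6 mm³.
d = 164.4 mm.

d = 164 mm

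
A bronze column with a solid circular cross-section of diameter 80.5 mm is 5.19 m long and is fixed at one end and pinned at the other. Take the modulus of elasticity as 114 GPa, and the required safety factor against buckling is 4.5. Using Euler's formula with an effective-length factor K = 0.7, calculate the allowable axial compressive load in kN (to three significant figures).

P_allow = 39.0 kN

I = πd⁴/64 = π×80.5⁴/64 = 2.061×10^6 mm⁴.
Effective length L_e = KL = 0.7×5.19 m = 3633 mm.
Euler critical load P_cr = π²EI/L_e² = π²×114000×2.061×10^6/3633² = 175700 N.
P_allow = P_cr/n = 175700/4.5 = 39050 N.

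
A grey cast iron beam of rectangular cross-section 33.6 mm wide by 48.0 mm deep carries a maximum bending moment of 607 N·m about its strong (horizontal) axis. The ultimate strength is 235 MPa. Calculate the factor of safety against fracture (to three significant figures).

n = 5.00

Section modulus S = bh²/6 = 33.6×48.0²/6 = 12900 mm³.
σ = M/S = 607000/12900 = 47.05 MPa.
n = 235/47.05 = 4.995.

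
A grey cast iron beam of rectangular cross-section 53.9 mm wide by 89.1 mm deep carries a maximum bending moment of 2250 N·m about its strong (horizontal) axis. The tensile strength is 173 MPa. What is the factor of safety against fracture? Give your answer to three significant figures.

n = 5.48

Section modulus S = bh²/6 = 53.9×89.1²/6 = 71320 mm³.
σ = M/S = 2250000/71320 = 31.55 MPa.
n = 173/31.55 = 5.483.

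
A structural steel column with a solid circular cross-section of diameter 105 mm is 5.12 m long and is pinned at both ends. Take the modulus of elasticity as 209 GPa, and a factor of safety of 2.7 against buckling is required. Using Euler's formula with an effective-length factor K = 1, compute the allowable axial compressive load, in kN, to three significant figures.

I = πd⁴/64 = π×105⁴/64 = 5.967×10^6 mm⁴.
Effective length L_e = KL = 1×5.12 m = 5120 mm.
Euler critical load P_cr = π²EI/L_e² = π²×209000×5.967×10^6/5120² = 469500 N.
P_allow = P_cr/n = 469500/2.7 = 173900 N.

P_allow = 174 kN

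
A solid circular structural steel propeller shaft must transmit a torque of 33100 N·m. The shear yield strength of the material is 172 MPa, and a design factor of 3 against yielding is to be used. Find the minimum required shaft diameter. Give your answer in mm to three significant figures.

d = 143 mm

Allowable shear stress τ_allow = 172/3 = 57.33 MPa.
For a solid shaft τ = 16T/(πd³), so d³ = 16T/(π τ_allow) = 16×3.3100×10^7/(π×57.33) = 2.940×10^6 mm³.
d = (2.940×10^6)^(1/3) = 143.3 mm.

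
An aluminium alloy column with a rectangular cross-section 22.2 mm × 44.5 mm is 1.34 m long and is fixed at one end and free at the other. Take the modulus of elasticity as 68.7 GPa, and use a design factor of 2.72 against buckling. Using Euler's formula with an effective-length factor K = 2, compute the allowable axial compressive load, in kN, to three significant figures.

Buckling occurs about the weak axis: I_min = h·b³/12 = 44.5×22.2³/12 = 40570 mm⁴ (b = 22.2 mm is the smaller dimension).
Effective length L_e = KL = 2×1.34 m = 2680 mm.
Euler critical load P_cr = π²EI/L_e² = π²×68700×40570/2680² = 3830 N.
P_allow = P_cr/n = 3830/2.72 = 1408 N.

P_allow = 1.41 kN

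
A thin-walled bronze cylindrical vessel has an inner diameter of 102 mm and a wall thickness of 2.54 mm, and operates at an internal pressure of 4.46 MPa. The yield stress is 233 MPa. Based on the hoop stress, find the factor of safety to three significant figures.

σ_h = pD/(2t) = 4.46×102/(2×2.54) = 89.55 MPa.
n = 233/89.55 = 2.602.

n = 2.60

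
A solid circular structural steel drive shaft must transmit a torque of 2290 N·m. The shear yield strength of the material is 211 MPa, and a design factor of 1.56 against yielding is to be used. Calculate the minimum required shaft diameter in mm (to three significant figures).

Allowable shear stress τ_allow = 211/1.56 = 135.3 MPa.
For a solid shaft τ = 16T/(πd³), so d³ = 16T/(π τ_allow) = 16×2290000/(π×135.3) = 86230 mm³.
d = (86230)^(1/3) = 44.18 mm.

d = 44.2 mm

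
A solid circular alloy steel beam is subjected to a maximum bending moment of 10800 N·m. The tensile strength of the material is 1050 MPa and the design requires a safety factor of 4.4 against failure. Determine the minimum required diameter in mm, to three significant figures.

σ_allow = 1050/4.4 = 238.6 MPa.
For a solid circular section σ = 32M/(πd³), so d³ = 32M/(π σ_allow) = 32×1.0800×10^7/(π×238.6) = 461000 mm³.
d = 77.25 mm.

d = 77.2 mm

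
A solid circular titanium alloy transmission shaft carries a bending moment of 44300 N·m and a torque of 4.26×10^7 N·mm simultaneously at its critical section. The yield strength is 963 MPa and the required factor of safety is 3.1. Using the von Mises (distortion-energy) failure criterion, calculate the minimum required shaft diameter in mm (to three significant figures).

σ_allow = σ_y/n = 963/3.1 = 310.6 MPa.
For a solid shaft σ_b = 32M/(πd³) and τ = 16T/(πd³), so the von Mises stress is σ' = (16/πd³)·√(4M²+3T²).
√(4M²+3T²) = √(4×(4.430×10^7)² + 3×(4.260×10^7)²) = 1.153×10^8 N·mm.
d³ = 16×1.153×10^8/(π×310.6) = 1.890×10^6 mm³.
d = 123.6 mm.

d = 124 mm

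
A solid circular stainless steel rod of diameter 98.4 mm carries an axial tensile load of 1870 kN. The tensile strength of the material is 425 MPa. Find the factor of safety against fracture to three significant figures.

n = 1.73

A = πd²/4 = 7605 mm².
σ = F/A = 1870000/7605 = 245.9 MPa.
n = 425/245.9 = 1.728.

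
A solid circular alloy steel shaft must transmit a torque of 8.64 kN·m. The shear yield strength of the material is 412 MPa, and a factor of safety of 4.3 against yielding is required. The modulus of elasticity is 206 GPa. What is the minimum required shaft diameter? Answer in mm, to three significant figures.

Allowable shear stress τ_allow = 412/4.3 = 95.81 MPa.
For a solid shaft τ = 16T/(πd³), so d³ = 16T/(π τ_allow) = 16×8640000/(π×95.81) = 459300 mm³.
d = (459300)^(1/3) = 77.15 mm.

d = 77.2 mm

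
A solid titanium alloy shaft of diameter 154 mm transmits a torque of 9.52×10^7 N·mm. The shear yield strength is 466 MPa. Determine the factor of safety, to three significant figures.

τ = 16T/(πd³) = 16×9.5200×10^7/(π×154³) = 132.8 MPa.
n = τ_limit/τ = 466/132.8 = 3.510.

n = 3.51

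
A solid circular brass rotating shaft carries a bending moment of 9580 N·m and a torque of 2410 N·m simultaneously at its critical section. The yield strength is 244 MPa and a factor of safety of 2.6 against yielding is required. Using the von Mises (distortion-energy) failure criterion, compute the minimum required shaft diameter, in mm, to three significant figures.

σ_allow = σ_y/n = 244/2.6 = 93.85 MPa.
For a solid shaft σ_b = 32M/(πd³) and τ = 16T/(πd³), so the von Mises stress is σ' = (16/πd³)·√(4M²+3T²).
√(4M²+3T²) = √(4×(9.580×10^6)² + 3×(2.410×10^6)²) = 1.961×10^7 N·mm.
d³ = 16×1.961×10^7/(π×93.85) = 1.064×10^6 mm³.
d = 102.1 mm.

d = 102 mm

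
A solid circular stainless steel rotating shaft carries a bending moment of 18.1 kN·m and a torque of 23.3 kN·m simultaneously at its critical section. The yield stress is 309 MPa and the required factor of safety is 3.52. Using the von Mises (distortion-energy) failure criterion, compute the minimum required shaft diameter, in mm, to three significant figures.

d = 147 mm

σ_allow = σ_y/n = 309/3.52 = 87.78 MPa.
For a solid shaft σ_b = 32M/(πd³) and τ = 16T/(πd³), so the von Mises stress is σ' = (16/πd³)·√(4M²+3T²).
√(4M²+3T²) = √(4×(1.810×10^7)² + 3×(2.330×10^7)²) = 5.421×10^7 N·mm.
d³ = 16×5.421×10^7/(π×87.78) = 3.145×10^6 mm³.
d = 146.5 mm.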